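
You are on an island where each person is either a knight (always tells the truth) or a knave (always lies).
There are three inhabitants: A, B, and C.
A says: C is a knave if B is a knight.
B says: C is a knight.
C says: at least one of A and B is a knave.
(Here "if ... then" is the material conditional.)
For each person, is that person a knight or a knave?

A is a knave; "C is a knave if B is a knight" is false, as required.
B is a knight, and the claim "C is a knight" is indeed True.
C is a knight, and the claim "at least one of A and B is a knave" is indeed True.

A is a knave, B is a knight, and C is a knight.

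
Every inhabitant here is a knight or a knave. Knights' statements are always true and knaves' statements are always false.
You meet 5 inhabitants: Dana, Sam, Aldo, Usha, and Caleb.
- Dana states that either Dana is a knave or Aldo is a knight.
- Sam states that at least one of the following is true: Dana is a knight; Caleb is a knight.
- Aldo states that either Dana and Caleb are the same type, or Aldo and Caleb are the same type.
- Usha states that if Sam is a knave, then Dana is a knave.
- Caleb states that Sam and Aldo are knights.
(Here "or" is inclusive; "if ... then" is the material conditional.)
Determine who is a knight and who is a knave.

Dana is a knight, Sam is a knight, Aldo is a knight, Usha is a knight, and Caleb is a knight.

Dana is a knight; "either Dana is a knave or Aldo is a knight" is true, as required.
As a knight, Sam's statement "at least one of the following is true: Dana is a knight; Caleb is a knight" should be true; it is.
As a knight, Aldo's statement "either Dana and Caleb are the same type, or Aldo and Caleb are the same type" should be true; it is.
Usha is a knight, and the claim "if Sam is a knave, then Dana is a knave" is indeed true.
Caleb is a knight, and the claim "Sam and Aldo are knights" is indeed true.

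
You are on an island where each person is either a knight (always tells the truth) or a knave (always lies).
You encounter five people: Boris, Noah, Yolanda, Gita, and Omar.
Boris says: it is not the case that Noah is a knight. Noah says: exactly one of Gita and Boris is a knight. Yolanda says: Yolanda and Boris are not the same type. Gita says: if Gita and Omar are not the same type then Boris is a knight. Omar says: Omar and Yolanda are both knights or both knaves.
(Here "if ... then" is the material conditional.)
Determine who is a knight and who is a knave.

Boris is a knave; "it is not the case that Noah is a knight" is False, as required.
Since Noah is a knight, "exactly one of Gita and Boris is a knight" needs to be True, which holds.
Yolanda (knight): "Yolanda and Boris are not the same type" — True. ✓
Gita (knight): "if Gita and Omar are not the same type then Boris is a knight" — True. ✓
Omar is a knight, and the claim "Omar and Yolanda are both knights or both knaves" is indeed True.

Knights: Noah, Yolanda, Gita, and Omar. Knaves: Boris.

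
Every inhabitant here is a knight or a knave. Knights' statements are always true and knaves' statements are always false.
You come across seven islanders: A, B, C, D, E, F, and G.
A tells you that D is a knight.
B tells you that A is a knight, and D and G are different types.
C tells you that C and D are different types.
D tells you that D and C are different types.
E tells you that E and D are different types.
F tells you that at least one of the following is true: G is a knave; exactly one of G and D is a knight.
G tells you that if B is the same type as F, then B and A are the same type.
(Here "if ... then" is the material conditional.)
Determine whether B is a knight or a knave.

Consistent assignments: {A=knave, B=knave, C=knave, D=knave, E=knight, F=knight, G=knight}; {A=knave, B=knave, C=knave, D=knave, E=knave, F=knight, G=knight}
In every consistent assignment, B is a knave.

B is a knave.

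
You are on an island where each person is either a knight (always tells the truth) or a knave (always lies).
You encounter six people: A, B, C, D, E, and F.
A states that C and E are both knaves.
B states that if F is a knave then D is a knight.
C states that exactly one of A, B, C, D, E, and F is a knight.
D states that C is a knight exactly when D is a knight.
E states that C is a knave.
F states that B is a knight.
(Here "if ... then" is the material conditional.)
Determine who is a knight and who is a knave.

A (knave): "C and E are both knaves" — False. ✓
B is a knave, so "if F is a knave then D is a knight" must be False — and it is.
As a knight, C's statement "exactly one of A, B, C, D, E, and F is a knight" should be True; it is.
D is a knave; "C is a knight exactly when D is a knight" is False, as required.
E is a knave, and the claim "C is a knave" is indeed False.
F is a knave, and the claim "B is a knight" is indeed False.

A is a knave, B is a knave, C is a knight, D is a knave, E is a knave, and F is a knave.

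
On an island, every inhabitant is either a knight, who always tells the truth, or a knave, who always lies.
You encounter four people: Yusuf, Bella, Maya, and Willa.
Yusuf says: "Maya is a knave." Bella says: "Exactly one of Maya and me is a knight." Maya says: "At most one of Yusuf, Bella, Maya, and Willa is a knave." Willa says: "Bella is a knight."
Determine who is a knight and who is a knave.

Yusuf is a knight, Bella is a knave, Maya is a knave, and Willa is a knave.

Yusuf is a knight, so "Maya is a knave" must be true — and it is.
Bella is a knave, and the claim "exactly one of Maya and me is a knight" is indeed false.
Maya is a knave; "at most one of Yusuf, Bella, Maya, and Willa is a knave" is false, as required.
Willa is a knave, and the claim "Bella is a knight" is indeed false.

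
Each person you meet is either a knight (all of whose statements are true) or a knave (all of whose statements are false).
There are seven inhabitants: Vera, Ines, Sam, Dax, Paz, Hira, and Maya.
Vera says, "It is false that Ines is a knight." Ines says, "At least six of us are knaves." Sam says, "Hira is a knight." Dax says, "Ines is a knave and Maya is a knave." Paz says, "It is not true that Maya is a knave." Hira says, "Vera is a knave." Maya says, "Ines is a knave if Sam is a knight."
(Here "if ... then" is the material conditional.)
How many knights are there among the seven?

3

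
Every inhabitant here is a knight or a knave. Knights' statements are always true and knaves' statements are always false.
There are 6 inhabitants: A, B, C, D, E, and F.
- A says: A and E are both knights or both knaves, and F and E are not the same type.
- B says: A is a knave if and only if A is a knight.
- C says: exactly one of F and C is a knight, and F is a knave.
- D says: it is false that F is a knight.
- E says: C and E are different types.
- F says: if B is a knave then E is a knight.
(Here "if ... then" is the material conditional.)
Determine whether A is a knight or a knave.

A is a knave.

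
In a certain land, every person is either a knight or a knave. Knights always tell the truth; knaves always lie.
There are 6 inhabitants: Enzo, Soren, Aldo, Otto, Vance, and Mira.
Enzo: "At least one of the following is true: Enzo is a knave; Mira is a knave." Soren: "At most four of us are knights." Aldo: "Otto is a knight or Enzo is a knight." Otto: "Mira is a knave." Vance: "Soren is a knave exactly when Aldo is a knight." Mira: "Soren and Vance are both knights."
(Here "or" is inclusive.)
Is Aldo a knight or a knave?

Aldo is a knight.

Consistent assignments: {Enzo=knight, Soren=knight, Aldo=knight, Otto=knight, Vance=knave, Mira=knave}
In every consistent assignment, Aldo is a knight.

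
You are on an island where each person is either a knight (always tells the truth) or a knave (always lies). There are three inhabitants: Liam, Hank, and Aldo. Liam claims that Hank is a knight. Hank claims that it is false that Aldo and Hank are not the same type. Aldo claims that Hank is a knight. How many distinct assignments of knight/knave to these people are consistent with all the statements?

1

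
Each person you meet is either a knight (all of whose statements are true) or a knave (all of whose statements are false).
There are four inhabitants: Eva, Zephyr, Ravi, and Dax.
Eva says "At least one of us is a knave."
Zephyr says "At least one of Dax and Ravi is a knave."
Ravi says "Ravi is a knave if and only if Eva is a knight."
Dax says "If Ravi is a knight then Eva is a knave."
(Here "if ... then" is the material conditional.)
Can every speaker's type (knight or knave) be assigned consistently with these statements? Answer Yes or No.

No

Checking all 16 assignments, each has at least one speaker whose statement's truth value contradicts their type.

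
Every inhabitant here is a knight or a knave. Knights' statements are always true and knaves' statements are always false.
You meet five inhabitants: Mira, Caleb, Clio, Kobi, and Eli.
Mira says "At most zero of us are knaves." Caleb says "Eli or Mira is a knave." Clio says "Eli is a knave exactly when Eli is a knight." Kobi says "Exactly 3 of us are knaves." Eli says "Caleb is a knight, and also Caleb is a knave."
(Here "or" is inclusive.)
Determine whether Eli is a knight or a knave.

Consistent assignments: {Mira=knave, Caleb=knight, Clio=knave, Kobi=knight, Eli=knave}; {Mira=knave, Caleb=knight, Clio=knave, Kobi=knave, Eli=knave}
In every consistent assignment, Eli is a knave.

Eli is a knave.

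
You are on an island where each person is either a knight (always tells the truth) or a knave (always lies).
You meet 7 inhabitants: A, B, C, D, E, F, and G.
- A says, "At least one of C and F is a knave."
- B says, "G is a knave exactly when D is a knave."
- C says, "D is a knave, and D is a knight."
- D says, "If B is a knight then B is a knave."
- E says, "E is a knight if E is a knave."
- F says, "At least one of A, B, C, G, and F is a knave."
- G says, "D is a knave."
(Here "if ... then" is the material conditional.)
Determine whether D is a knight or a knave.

D is a knight.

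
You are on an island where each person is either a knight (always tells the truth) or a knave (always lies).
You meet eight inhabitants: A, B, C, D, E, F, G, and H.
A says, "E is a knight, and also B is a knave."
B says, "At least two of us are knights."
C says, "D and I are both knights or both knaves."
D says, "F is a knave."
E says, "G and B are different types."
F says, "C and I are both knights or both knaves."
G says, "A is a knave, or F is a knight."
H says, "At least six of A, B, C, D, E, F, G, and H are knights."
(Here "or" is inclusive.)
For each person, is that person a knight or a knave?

A is a knave, B is a knight, C is a knight, D is a knight, E is a knave, F is a knave, G is a knight, and H is a knave.

Since A is a knave, "E is a knight, and also B is a knave" needs to be false, which holds.
As a knight, B's statement "at least two of us are knights" should be true; it is.
C is a knight, and the claim "D and I are both knights or both knaves" is indeed true.
D is a knight, so "F is a knave" must be true — and it is.
As a knave, E's statement "G and B are different types" should be false; it is.
F is a knave; "C and I are both knights or both knaves" is false, as required.
As a knight, G's statement "A is a knave, or F is a knight" should be true; it is.
H is a knave; "at least six of A, B, C, D, E, F, G, and H are knights" is false, as required.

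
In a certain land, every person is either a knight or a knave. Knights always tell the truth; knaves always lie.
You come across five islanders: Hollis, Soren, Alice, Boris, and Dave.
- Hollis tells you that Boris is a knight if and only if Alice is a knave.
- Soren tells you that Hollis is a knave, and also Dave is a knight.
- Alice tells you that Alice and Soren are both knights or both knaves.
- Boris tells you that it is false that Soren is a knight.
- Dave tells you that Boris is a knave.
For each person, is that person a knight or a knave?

Suppose Hollis is a knight. Then Hollis's statement "Boris is a knight if and only if Alice is a knave" would have to be true. Checking the 16 ways to assign the others, none is consistent with every speaker.
(For instance, with Soren=knight, Alice=knave, Boris=knave, Dave=knight, Hollis's claim "Boris is a knight if and only if Alice is a knave" comes out false where it would need to be true.)
So Hollis must be a knave, making "Boris is a knight if and only if Alice is a knave" false. Taking Hollis=knave, Soren=knight, Alice=knave, Boris=knave, Dave=knight, each remaining statement checks out:
  Soren (knight): "Hollis is a knave, and also Dave is a knight" — true. ✓
  Alice (knave): "Alice and Soren are both knights or both knaves" — false. ✓
  Boris (knave): "it is false that Soren is a knight" — false. ✓
  Dave (knight): "Boris is a knave" — true. ✓
This is the unique consistent assignment.

Hollis is a knave, Soren is a knight, Alice is a knave, Boris is a knave, and Dave is a knight.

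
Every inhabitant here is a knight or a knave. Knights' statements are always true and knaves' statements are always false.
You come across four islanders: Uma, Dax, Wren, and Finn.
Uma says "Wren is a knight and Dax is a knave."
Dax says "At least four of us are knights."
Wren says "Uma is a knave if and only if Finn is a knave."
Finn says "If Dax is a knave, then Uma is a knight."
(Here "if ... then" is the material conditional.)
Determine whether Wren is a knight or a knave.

Wren is a knight.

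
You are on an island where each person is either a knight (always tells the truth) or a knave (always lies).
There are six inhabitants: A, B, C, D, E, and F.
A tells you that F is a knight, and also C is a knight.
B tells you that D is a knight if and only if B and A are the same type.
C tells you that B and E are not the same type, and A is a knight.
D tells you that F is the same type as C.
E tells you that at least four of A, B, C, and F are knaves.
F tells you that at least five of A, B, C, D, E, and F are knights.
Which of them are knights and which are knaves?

A is a knight, B is a knight, C is a knight, D is a knight, E is a knave, and F is a knight.

Since A is a knight, "F is a knight, and also C is a knight" needs to be True, which holds.
B is a knight, and the claim "D is a knight if and only if B and A are the same type" is indeed True.
Since C is a knight, "B and E are not the same type, and A is a knight" needs to be True, which holds.
D is a knight; "F is the same type as C" is True, as required.
Since E is a knave, "at least four of A, B, C, and F are knaves" needs to be False, which holds.
As a knight, F's statement "at least five of A, B, C, D, E, and F are knights" should be True; it is.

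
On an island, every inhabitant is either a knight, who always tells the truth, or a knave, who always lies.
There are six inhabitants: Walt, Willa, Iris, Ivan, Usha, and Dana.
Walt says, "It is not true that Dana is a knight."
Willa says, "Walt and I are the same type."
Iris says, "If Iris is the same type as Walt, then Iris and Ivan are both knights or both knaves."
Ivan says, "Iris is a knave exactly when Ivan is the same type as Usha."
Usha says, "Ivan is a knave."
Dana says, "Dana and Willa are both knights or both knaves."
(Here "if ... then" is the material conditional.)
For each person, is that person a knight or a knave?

As a knight, Walt's statement "it is not true that Dana is a knight" should be True; it is.
As a knight, Willa's statement "Walt and I are the same type" should be True; it is.
As a knight, Iris's statement "if Iris is the same type as Walt, then Iris and Ivan are both knights or both knaves" should be True; it is.
Ivan is a knight, so "Iris is a knave exactly when Ivan is the same type as Usha" must be True — and it is.
Usha is a knave; "Ivan is a knave" is false, as required.
Dana is a knave; "Dana and Willa are both knights or both knaves" is false, as required.

Walt is a knight, Willa is a knight, Iris is a knight, Ivan is a knight, Usha is a knave, and Dana is a knave.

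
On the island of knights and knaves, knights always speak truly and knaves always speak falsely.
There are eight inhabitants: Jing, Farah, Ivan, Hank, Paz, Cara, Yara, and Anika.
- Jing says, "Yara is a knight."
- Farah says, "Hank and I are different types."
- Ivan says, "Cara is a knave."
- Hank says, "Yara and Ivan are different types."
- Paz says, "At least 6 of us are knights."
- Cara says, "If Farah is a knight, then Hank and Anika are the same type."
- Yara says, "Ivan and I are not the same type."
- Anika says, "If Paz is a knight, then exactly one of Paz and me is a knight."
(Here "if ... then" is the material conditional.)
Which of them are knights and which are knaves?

Knights: Cara and Anika. Knaves: Jing, Farah, Ivan, Hank, Paz, and Yara.

Since Jing is a knave, "Yara is a knight" needs to be false, which holds.
Farah is a knave; "Hank and I are different types" is false, as required.
Ivan is a knave; "Cara is a knave" is false, as required.
Since Hank is a knave, "Yara and Ivan are different types" needs to be false, which holds.
Paz is a knave; "at least 6 of us are knights" is false, as required.
Cara (knight): "if Farah is a knight, then Hank and Anika are the same type" — true. ✓
As a knave, Yara's statement "Ivan and I are not the same type" should be false; it is.
Anika is a knight, so "if Paz is a knight, then exactly one of Paz and me is a knight" must be true — and it is.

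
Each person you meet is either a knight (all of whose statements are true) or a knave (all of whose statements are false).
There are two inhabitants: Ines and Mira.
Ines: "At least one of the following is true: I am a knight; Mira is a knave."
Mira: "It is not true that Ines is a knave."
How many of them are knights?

2

The unique consistent assignment is Ines=knight, Mira=knight.
That has 2 knights.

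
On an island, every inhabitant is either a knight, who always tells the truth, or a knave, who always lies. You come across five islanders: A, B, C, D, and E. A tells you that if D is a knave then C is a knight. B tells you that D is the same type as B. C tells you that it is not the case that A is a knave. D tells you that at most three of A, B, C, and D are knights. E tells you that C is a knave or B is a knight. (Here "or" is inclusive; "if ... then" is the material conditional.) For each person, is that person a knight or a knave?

A is a knight, B is a knave, C is a knight, D is a knight, and E is a knave.

Since A is a knight, "if D is a knave then C is a knight" needs to be True, which holds.
As a knave, B's statement "D is the same type as B" should be False; it is.
C is a knight, and the claim "it is not the case that A is a knave" is indeed True.
Since D is a knight, "at most three of A, B, C, and D are knights" needs to be True, which holds.
As a knave, E's statement "C is a knave or B is a knight" should be False; it is.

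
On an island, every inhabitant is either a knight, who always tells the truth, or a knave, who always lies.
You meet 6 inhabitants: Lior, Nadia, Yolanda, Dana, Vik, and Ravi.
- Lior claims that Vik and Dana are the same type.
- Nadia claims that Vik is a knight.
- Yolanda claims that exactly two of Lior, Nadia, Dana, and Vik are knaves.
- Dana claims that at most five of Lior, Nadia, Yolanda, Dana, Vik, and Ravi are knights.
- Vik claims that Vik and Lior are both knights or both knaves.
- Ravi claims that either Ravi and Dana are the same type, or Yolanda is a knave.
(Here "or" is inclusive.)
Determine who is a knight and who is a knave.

Lior is a knight, Nadia is a knight, Yolanda is a knave, Dana is a knight, Vik is a knight, and Ravi is a knight.

Lior is a knight, so "Vik and Dana are the same type" must be True — and it is.
Since Nadia is a knight, "Vik is a knight" needs to be True, which holds.
Yolanda is a knave; "exactly two of Lior, Nadia, Dana, and Vik are knaves" is false, as required.
Dana (knight): "at most five of Lior, Nadia, Yolanda, Dana, Vik, and Ravi are knights" — True. ✓
Vik is a knight, so "Vik and Lior are both knights or both knaves" must be True — and it is.
Ravi is a knight, and the claim "either Ravi and Dana are the same type, or Yolanda is a knave" is indeed True.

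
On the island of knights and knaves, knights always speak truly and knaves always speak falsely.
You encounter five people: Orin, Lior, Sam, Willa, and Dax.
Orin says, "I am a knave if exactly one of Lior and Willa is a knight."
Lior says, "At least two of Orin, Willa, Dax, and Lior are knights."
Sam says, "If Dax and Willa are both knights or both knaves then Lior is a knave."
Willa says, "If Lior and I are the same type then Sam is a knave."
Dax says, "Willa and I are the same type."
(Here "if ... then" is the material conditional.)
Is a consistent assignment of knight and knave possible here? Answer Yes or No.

Yes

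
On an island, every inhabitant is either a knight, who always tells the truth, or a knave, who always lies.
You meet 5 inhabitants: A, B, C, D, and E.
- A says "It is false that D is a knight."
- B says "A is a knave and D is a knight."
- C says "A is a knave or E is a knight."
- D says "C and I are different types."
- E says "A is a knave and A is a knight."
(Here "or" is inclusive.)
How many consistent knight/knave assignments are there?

1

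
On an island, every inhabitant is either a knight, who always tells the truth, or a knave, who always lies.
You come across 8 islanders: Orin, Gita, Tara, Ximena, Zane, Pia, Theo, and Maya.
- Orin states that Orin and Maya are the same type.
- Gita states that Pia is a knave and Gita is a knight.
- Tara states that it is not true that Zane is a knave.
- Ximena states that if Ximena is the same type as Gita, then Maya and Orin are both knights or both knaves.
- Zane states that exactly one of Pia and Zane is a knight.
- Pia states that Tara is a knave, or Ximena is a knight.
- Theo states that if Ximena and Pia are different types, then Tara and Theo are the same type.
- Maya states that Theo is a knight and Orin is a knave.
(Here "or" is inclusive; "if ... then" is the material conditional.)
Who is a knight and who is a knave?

Orin is a knave; "Orin and Maya are the same type" is False, as required.
Gita (knave): "Pia is a knave and Gita is a knight" — False. ✓
Tara (knight): "it is not true that Zane is a knave" — True. ✓
Since Ximena is a knave, "if Ximena is the same type as Gita, then Maya and Orin are both knights or both knaves" needs to be False, which holds.
Zane (knight): "exactly one of Pia and Zane is a knight" — True. ✓
Pia is a knave, so "Tara is a knave, or Ximena is a knight" must be False — and it is.
Theo is a knight, and the claim "if Ximena and Pia are different types, then Tara and Theo are the same type" is indeed True.
Maya is a knight; "Theo is a knight and Orin is a knave" is True, as required.

Knights: Tara, Zane, Theo, and Maya. Knaves: Orin, Gita, Ximena, and Pia.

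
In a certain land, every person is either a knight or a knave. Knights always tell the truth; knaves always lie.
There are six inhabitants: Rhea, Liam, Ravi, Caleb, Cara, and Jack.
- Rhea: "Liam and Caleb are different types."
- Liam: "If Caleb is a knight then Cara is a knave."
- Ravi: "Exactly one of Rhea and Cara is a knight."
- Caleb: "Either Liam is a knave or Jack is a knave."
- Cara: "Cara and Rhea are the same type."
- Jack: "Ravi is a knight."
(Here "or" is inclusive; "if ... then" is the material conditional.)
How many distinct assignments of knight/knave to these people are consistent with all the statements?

2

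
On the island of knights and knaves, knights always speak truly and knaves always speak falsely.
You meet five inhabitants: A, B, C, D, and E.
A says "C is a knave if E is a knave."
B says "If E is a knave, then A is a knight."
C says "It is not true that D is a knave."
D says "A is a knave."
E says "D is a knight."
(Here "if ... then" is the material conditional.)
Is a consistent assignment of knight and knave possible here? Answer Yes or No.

Yes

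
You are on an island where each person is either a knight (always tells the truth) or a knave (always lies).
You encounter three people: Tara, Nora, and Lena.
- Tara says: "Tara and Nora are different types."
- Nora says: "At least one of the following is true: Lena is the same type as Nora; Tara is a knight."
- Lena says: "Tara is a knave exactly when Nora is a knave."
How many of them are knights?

The unique consistent assignment is Tara=knave, Nora=knave, Lena=knight.
That has 1 knight.

1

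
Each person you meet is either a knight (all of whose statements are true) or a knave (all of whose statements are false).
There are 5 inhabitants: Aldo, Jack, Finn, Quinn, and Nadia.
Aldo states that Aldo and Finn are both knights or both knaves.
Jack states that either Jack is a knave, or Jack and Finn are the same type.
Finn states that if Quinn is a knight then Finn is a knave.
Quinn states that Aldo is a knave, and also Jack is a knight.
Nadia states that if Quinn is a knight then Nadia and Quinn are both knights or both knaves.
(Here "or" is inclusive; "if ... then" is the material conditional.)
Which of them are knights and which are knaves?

Aldo (knight): "Aldo and Finn are both knights or both knaves" — true. ✓
Jack is a knight; "either Jack is a knave, or Jack and Finn are the same type" is true, as required.
Finn is a knight, and the claim "if Quinn is a knight then Finn is a knave" is indeed true.
Quinn is a knave, so "Aldo is a knave, and also Jack is a knight" must be false — and it is.
Since Nadia is a knight, "if Quinn is a knight then Nadia and Quinn are both knights or both knaves" needs to be true, which holds.

Knights: Aldo, Jack, Finn, and Nadia. Knaves: Quinn.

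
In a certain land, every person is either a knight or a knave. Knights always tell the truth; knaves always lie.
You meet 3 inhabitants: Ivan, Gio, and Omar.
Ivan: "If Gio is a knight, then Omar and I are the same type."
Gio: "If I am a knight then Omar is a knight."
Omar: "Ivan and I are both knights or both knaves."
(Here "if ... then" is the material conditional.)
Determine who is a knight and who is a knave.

As a knight, Ivan's statement "if Gio is a knight, then Omar and I are the same type" should be true; it is.
Since Gio is a knight, "if I am a knight then Omar is a knight" needs to be true, which holds.
Omar is a knight; "Ivan and I are both knights or both knaves" is true, as required.

Knights: Ivan, Gio, and Omar. Knaves: none.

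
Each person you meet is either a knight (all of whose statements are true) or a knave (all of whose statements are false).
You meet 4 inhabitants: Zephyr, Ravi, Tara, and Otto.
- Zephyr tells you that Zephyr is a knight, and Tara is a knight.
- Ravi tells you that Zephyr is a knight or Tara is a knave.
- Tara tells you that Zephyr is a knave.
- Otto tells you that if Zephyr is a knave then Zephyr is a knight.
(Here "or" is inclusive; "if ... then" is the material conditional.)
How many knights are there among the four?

1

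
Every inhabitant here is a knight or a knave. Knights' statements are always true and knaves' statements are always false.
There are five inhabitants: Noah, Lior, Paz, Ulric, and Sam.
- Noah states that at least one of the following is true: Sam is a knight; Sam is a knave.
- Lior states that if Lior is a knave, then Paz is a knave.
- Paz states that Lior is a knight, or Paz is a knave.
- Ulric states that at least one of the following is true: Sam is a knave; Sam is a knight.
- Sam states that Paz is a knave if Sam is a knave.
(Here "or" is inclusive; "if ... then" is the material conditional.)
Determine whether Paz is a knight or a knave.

Paz is a knight.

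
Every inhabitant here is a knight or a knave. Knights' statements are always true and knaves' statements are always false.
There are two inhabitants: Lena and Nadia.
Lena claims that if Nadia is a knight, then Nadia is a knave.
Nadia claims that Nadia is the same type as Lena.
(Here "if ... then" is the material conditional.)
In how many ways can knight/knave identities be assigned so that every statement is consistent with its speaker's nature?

1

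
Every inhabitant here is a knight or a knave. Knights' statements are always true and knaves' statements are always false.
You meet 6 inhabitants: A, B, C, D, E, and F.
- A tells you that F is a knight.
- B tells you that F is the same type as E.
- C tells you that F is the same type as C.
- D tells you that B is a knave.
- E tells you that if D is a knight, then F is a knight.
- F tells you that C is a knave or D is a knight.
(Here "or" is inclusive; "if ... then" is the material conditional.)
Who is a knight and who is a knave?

A (knight): "F is a knight" — True. ✓
B is a knight, so "F is the same type as E" must be True — and it is.
C is a knave, and the claim "F is the same type as C" is indeed false.
D (knave): "B is a knave" — false. ✓
E is a knight, and the claim "if D is a knight, then F is a knight" is indeed True.
Since F is a knight, "C is a knave or D is a knight" needs to be True, which holds.

A is a knight, B is a knight, C is a knave, D is a knave, E is a knight, and F is a knight.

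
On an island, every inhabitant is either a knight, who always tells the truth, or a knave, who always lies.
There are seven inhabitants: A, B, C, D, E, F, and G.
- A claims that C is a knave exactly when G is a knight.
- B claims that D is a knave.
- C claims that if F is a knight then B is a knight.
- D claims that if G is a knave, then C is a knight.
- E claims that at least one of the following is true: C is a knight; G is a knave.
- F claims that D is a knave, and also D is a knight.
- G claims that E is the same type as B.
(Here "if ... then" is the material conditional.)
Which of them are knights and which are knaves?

Knights: A, C, D, and E. Knaves: B, F, and G.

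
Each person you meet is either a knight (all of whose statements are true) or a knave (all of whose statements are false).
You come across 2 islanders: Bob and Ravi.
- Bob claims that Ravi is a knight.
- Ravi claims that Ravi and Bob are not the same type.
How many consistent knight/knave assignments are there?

Consistent assignments:
  Bob=knave, Ravi=knave

1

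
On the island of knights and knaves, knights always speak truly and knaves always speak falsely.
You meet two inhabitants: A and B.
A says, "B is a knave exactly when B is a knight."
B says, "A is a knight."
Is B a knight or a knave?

Consistent assignments: {A=knave, B=knave}
In every consistent assignment, B is a knave.

B is a knave.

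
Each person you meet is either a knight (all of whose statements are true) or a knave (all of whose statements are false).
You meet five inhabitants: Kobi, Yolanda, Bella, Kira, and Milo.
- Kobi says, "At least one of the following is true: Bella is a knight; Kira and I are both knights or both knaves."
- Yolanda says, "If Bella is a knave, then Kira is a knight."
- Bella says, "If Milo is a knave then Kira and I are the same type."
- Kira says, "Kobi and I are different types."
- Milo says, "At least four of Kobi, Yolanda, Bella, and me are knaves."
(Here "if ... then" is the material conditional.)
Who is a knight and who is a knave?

Kobi is a knave, Yolanda is a knight, Bella is a knave, Kira is a knight, and Milo is a knave.

Suppose Kobi is a knight. Then Kobi's statement "at least one of the following is true: Bella is a knight; Kira and I are both knights or both knaves" would have to be true. Checking the 16 ways to assign the others, none is consistent with every speaker.
(For instance, with Yolanda=knight, Bella=knave, Kira=knight, Milo=knave, Kira's claim "Kobi and I are different types" comes out false where it would need to be true.)
So Kobi must be a knave, making "at least one of the following is true: Bella is a knight; Kira and I are both knights or both knaves" false. Taking Kobi=knave, Yolanda=knight, Bella=knave, Kira=knight, Milo=knave, each remaining statement checks out:
  Yolanda (knight): "if Bella is a knave, then Kira is a knight" — true. ✓
  Bella (knave): "if Milo is a knave then Kira and I are the same type" — false. ✓
  Kira (knight): "Kobi and I are different types" — true. ✓
  Milo (knave): "at least four of Kobi, Yolanda, Bella, and me are knaves" — false. ✓
This is the unique consistent assignment.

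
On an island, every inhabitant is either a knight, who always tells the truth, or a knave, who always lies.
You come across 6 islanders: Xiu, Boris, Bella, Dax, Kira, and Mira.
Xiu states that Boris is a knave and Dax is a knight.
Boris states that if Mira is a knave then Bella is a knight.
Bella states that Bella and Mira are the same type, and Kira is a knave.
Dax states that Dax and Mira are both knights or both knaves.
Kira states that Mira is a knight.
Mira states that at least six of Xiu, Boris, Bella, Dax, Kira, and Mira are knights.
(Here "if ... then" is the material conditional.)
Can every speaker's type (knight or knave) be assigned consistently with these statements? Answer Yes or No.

No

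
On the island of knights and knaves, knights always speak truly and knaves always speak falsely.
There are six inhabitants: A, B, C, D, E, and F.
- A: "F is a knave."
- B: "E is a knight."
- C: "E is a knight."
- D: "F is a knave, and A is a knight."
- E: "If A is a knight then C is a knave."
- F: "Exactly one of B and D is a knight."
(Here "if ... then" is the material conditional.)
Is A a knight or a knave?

A is a knave.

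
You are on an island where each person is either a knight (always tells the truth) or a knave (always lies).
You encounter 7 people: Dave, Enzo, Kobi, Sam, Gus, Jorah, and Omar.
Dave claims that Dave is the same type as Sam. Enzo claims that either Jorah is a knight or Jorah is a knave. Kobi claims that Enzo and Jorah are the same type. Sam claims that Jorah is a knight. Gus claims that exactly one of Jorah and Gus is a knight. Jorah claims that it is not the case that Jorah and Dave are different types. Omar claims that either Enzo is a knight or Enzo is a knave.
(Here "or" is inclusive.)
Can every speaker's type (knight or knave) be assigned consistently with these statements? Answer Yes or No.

No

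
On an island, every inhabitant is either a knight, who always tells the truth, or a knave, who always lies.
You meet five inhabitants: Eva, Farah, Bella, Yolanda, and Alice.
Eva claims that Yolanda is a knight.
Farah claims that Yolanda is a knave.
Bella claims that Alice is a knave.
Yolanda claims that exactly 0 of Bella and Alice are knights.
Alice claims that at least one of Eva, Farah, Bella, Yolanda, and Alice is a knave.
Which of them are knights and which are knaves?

Eva is a knave, Farah is a knight, Bella is a knave, Yolanda is a knave, and Alice is a knight.

Eva is a knave, so "Yolanda is a knight" must be False — and it is.
Farah (knight): "Yolanda is a knave" — True. ✓
Bella (knave): "Alice is a knave" — False. ✓
As a knave, Yolanda's statement "exactly 0 of Bella and Alice are knights" should be False; it is.
Since Alice is a knight, "at least one of Eva, Farah, Bella, Yolanda, and Alice is a knave" needs to be True, which holds.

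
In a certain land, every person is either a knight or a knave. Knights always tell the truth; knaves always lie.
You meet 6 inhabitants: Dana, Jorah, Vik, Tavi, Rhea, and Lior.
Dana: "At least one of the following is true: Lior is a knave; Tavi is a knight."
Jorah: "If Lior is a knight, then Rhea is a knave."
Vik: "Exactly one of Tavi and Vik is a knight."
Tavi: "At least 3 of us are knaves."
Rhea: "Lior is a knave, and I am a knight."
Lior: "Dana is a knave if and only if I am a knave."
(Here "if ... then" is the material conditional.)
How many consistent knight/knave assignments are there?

1

Consistent assignments:
  Dana=knight, Jorah=knight, Vik=knight, Tavi=knave, Rhea=knight, Lior=knave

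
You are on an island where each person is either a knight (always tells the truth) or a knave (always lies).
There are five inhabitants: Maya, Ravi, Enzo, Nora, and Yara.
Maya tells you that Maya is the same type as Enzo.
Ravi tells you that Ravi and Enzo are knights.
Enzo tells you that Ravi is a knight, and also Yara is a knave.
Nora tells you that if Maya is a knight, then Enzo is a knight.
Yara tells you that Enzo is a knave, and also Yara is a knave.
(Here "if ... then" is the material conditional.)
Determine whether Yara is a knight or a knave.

Yara is a knave.

Consistent assignments: {Maya=knight, Ravi=knight, Enzo=knight, Nora=knight, Yara=knave}; {Maya=knave, Ravi=knight, Enzo=knight, Nora=knight, Yara=knave}
In every consistent assignment, Yara is a knave.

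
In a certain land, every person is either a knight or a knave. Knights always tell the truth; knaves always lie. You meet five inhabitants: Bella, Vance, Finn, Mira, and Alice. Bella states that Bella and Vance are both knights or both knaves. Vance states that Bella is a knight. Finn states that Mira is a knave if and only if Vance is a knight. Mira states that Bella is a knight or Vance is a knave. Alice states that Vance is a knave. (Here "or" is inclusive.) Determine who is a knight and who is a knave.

Bella is a knight, Vance is a knight, Finn is a knave, Mira is a knight, and Alice is a knave.

Bella is a knight, so "Bella and Vance are both knights or both knaves" must be True — and it is.
Vance is a knight, so "Bella is a knight" must be True — and it is.
Since Finn is a knave, "Mira is a knave if and only if Vance is a knight" needs to be false, which holds.
Mira is a knight, and the claim "Bella is a knight or Vance is a knave" is indeed True.
Alice is a knave; "Vance is a knave" is false, as required.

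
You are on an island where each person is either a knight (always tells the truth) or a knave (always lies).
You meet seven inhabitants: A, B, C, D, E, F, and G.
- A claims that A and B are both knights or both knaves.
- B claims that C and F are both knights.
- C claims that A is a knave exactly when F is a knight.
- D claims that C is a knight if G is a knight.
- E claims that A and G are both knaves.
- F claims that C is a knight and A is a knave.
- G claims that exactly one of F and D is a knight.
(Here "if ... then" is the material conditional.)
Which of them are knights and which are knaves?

A (knave): "A and B are both knights or both knaves" — false. ✓
B is a knight; "C and F are both knights" is true, as required.
C is a knight; "A is a knave exactly when F is a knight" is true, as required.
D is a knight, and the claim "C is a knight if G is a knight" is indeed true.
E is a knight; "A and G are both knaves" is true, as required.
F is a knight, so "C is a knight and A is a knave" must be true — and it is.
As a knave, G's statement "exactly one of F and D is a knight" should be false; it is.

A is a knave, B is a knight, C is a knight, D is a knight, E is a knight, F is a knight, and G is a knave.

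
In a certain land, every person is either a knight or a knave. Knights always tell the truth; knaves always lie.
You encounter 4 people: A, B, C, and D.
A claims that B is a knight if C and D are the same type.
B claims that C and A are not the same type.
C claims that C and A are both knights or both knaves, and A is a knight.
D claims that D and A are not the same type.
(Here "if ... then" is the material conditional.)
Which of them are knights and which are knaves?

A is a knave, B is a knave, C is a knave, and D is a knave.

A is a knave, so "B is a knight if C and D are the same type" must be False — and it is.
B is a knave; "C and A are not the same type" is False, as required.
Since C is a knave, "C and A are both knights or both knaves, and A is a knight" needs to be False, which holds.
As a knave, D's statement "D and A are not the same type" should be False; it is.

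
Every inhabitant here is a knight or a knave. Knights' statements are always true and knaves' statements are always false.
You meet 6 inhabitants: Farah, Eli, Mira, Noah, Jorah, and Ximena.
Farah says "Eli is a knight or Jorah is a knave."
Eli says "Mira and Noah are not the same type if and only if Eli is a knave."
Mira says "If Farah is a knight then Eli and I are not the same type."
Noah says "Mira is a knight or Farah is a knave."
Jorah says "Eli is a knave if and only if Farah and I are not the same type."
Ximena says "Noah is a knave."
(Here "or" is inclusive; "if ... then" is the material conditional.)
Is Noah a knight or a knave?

Consistent assignments: {Farah=knave, Eli=knave, Mira=knight, Noah=knight, Jorah=knight, Ximena=knave}
In every consistent assignment, Noah is a knight.

Noah is a knight.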